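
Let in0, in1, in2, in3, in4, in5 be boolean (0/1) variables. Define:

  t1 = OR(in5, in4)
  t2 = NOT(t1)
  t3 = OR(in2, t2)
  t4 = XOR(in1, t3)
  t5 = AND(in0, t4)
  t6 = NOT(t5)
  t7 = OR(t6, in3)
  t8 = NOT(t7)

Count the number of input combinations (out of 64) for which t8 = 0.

56

t8 = NOT(t7) must be 0, so t7 = 1.
t7 = OR(t6, in3) must be 1, so at least one of t6, in3 is 1.
Enumerating the 64 input combinations, 56 give t8 = 0 and 8 give t8 = 1.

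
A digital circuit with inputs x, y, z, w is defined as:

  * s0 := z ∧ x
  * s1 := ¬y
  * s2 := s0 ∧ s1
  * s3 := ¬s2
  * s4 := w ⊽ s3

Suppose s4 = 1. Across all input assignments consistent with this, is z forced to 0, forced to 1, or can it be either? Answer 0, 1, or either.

s4 = w ⊽ s3 must be 1, so both w = 0 and s3 = 0.
s3 = ¬s2 must be 0, so s2 = 1.
s2 = s0 ∧ s1 must be 1, so both s0 = 1 and s1 = 1.
Every assignment with s4 = 1 has z = 1; there are 1 such assignment(s).
  x=1, y=0, z=1, w=0

1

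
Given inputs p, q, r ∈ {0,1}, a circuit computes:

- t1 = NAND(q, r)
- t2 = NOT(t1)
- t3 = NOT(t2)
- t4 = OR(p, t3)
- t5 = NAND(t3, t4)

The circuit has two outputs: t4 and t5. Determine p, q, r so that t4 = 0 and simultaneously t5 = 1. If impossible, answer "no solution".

p=0, q=1, r=1

Check with p=0, q=1, r=1:
t1 = NAND(q, r) = NAND(1, 1) = 0
t2 = NOT(t1) = NOT 0 = 1
t3 = NOT(t2) = NOT 1 = 0
t4 = OR(p, t3) = OR(0, 0) = 0
t5 = NAND(t3, t4) = NAND(0, 0) = 1
So t4 = 0 and t5 = 1.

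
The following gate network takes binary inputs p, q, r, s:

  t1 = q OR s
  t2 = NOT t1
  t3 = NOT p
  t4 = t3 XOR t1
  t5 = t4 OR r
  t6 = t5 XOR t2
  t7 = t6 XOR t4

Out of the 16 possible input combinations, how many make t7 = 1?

6

t7 = t6 XOR t4 must be 1, so t6 and t4 differ.
Satisfying assignments:
  p=0, q=0, r=0, s=0
  p=0, q=0, r=1, s=0
  p=0, q=0, r=1, s=1
  p=0, q=1, r=1, s=0
  p=0, q=1, r=1, s=1
  p=1, q=0, r=0, s=0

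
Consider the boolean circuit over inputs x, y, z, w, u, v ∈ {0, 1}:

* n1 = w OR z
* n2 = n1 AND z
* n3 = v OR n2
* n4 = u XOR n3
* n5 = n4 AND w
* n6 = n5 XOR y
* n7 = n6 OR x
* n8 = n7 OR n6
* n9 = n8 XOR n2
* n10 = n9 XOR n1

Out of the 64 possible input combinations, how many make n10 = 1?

n10 = n9 XOR n1 must be 1, so n9 and n1 differ.
Enumerating the 64 input combinations, 40 give n10 = 1 and 24 give n10 = 0.

40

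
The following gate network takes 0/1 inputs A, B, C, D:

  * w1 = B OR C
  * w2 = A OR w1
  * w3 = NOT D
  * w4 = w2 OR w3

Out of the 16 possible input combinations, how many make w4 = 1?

15

w4 = w2 OR w3 must be 1, so at least one of w2, w3 is 1.
Enumerating the 16 input combinations, 15 give w4 = 1 and 1 give w4 = 0.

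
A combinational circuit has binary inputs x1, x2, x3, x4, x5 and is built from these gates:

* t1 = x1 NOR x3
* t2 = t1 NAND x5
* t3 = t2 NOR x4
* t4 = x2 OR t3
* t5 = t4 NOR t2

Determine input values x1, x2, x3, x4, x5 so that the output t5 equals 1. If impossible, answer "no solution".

x1=0, x2=0, x3=0, x4=1, x5=1

t5 = t4 NOR t2 must be 1, so both t4 = 0 and t2 = 0.
t4 = x2 OR t3 must be 0, so both x2 = 0 and t3 = 0.
t2 = t1 NAND x5 must be 0, so both t1 = 1 and x5 = 1.
Check with x1=0, x2=0, x3=0, x4=1, x5=1:
t1 = x1 NOR x3 = 0 NOR 0 = 1
t2 = t1 NAND x5 = 1 NAND 1 = 0
t3 = t2 NOR x4 = 0 NOR 1 = 0
t4 = x2 OR t3 = 0 OR 0 = 0
t5 = t4 NOR t2 = 0 NOR 0 = 1
So t5 = 1 as required.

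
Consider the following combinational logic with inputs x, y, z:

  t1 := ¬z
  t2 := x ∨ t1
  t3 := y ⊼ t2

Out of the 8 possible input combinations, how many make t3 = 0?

t3 = y ⊼ t2 must be 0, so both y = 1 and t2 = 1.
Enumerating the 8 input combinations, 3 give t3 = 0 and 5 give t3 = 1.

3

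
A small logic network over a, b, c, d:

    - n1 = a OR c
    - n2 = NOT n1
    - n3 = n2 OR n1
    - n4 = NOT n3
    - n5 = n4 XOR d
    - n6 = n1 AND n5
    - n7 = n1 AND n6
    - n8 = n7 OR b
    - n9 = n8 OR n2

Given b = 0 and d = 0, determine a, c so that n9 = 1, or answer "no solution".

a=0, c=0

n9 = n8 OR n2 must be 1, so at least one of n8, n2 is 1.
Check with b = 0 and d = 0 and a=0, c=0:
n1 = a OR c = 0 OR 0 = 0
n2 = NOT n1 = NOT 0 = 1
n3 = n2 OR n1 = 1 OR 0 = 1
n4 = NOT n3 = NOT 1 = 0
n5 = n4 XOR d = 0 XOR 0 = 0
n6 = n1 AND n5 = 0 AND 0 = 0
n7 = n1 AND n6 = 0 AND 0 = 0
n8 = n7 OR b = 0 OR 0 = 0
n9 = n8 OR n2 = 0 OR 1 = 1
So n9 = 1.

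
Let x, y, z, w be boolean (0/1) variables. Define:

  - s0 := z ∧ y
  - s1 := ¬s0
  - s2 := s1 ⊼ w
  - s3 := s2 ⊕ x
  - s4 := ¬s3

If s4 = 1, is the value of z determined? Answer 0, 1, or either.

Both values of z occur among assignments with s4 = 1:
  z=0: x=0, y=0, z=0, w=1
  z=1: x=0, y=0, z=1, w=1

either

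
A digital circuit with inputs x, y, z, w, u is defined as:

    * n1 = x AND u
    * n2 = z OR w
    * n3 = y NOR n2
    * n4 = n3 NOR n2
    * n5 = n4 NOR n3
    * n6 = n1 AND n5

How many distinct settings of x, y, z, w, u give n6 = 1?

6

n6 = n1 AND n5 must be 1, so both n1 = 1 and n5 = 1.
n1 = x AND u must be 1, so both x = 1 and u = 1.
Enumerating the 32 input combinations, 6 give n6 = 1 and 26 give n6 = 0.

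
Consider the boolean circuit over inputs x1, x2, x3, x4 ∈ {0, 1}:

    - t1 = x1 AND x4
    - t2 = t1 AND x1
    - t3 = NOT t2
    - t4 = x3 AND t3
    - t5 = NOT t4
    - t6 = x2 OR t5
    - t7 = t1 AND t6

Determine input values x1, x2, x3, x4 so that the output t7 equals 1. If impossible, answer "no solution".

t7 = t1 AND t6 must be 1, so both t1 = 1 and t6 = 1.
t1 = x1 AND x4 must be 1, so both x1 = 1 and x4 = 1.
t6 = x2 OR t5 must be 1, so at least one of x2, t5 is 1.
Check with x1=1, x2=0, x3=1, x4=1:
t1 = x1 AND x4 = 1 AND 1 = 1
t2 = t1 AND x1 = 1 AND 1 = 1
t3 = NOT t2 = NOT 1 = 0
t4 = x3 AND t3 = 1 AND 0 = 0
t5 = NOT t4 = NOT 0 = 1
t6 = x2 OR t5 = 0 OR 1 = 1
t7 = t1 AND t6 = 1 AND 1 = 1
So t7 = 1 as required.

x1=1, x2=0, x3=1, x4=1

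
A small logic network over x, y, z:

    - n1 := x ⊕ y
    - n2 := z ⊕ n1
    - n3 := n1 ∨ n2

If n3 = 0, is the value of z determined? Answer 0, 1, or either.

0

n3 = n1 ∨ n2 must be 0, so both n1 = 0 and n2 = 0.
n1 = x ⊕ y must be 0, so x and y are equal.
n2 = z ⊕ n1 must be 0, so z and n1 are equal.
Every assignment with n3 = 0 has z = 0; there are 2 such assignment(s).
  x=0, y=0, z=0
  x=1, y=1, z=0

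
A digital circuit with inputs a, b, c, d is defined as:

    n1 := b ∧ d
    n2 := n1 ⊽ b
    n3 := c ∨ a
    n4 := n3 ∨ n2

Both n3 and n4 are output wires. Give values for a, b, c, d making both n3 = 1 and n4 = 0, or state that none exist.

Across all 16 input combinations, none give both n3 = 1 and n4 = 0.

no solution exists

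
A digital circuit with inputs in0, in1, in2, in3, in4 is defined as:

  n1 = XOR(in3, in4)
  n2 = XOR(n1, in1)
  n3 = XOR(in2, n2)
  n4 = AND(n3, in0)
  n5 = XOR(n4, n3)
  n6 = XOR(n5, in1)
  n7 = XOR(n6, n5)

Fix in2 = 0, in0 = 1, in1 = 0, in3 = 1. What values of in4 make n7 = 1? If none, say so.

no solution exists

With in2 = 0, in0 = 1, in1 = 0, in3 = 1 fixed, none of the 2 settings of in4 give n7 = 1.
For example, with in4=1:
n1 = XOR(in3, in4) = XOR(1, 1) = 0
n2 = XOR(n1, in1) = XOR(0, 0) = 0
n3 = XOR(in2, n2) = XOR(0, 0) = 0
n4 = AND(n3, in0) = AND(0, 1) = 0
n5 = XOR(n4, n3) = XOR(0, 0) = 0
n6 = XOR(n5, in1) = XOR(0, 0) = 0
n7 = XOR(n6, n5) = XOR(0, 0) = 0
giving n7 = 0 ≠ 1.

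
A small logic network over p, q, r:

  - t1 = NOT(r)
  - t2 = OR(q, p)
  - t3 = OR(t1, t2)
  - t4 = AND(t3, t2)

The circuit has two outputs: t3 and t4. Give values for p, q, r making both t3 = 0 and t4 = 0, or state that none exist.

p=0 q=0 r=1

Check with p=0 q=0 r=1:
t1 = NOT(r) = NOT 1 = 0
t2 = OR(q, p) = OR(0, 0) = 0
t3 = OR(t1, t2) = OR(0, 0) = 0
t4 = AND(t3, t2) = AND(0, 0) = 0
So t3 = 0 and t4 = 0.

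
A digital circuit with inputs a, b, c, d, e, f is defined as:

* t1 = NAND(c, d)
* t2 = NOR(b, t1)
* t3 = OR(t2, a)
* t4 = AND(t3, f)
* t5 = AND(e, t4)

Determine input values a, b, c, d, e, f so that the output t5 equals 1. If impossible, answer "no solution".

a=1, b=0, c=1, d=0, e=1, f=1

t5 = AND(e, t4) must be 1, so both e = 1 and t4 = 1.
t4 = AND(t3, f) must be 1, so both t3 = 1 and f = 1.
t3 = OR(t2, a) must be 1, so at least one of t2, a is 1.
Check with a=1, b=0, c=1, d=0, e=1, f=1:
t1 = NAND(c, d) = NAND(1, 0) = 1
t2 = NOR(b, t1) = NOR(0, 1) = 0
t3 = OR(t2, a) = OR(0, 1) = 1
t4 = AND(t3, f) = AND(1, 1) = 1
t5 = AND(e, t4) = AND(1, 1) = 1
So t5 = 1 as required.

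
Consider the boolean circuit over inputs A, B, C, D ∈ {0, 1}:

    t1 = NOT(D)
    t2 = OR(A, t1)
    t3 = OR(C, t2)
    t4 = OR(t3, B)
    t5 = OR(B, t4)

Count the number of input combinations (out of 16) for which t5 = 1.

15

t5 = OR(B, t4) must be 1, so at least one of B, t4 is 1.
Enumerating the 16 input combinations, 15 give t5 = 1 and 1 give t5 = 0.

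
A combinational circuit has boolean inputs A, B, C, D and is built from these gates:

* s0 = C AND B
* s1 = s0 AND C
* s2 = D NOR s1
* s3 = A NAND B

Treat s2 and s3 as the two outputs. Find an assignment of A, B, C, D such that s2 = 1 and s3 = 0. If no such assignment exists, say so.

Check with A=1 B=1 C=0 D=0:
s0 = C AND B = 0 AND 1 = 0
s1 = s0 AND C = 0 AND 0 = 0
s2 = D NOR s1 = 0 NOR 0 = 1
s3 = A NAND B = 1 NAND 1 = 0
So s2 = 1 and s3 = 0.

A=1 B=1 C=0 D=0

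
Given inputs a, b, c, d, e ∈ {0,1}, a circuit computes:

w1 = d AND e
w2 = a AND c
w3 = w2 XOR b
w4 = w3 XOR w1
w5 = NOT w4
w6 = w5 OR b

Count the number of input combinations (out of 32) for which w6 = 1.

26

w6 = w5 OR b must be 1, so at least one of w5, b is 1.
Enumerating the 32 input combinations, 26 give w6 = 1 and 6 give w6 = 0.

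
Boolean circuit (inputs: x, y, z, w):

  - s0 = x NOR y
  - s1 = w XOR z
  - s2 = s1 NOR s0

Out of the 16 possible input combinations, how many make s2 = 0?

s2 = s1 NOR s0 must be 0, so at least one of s1, s0 is 1.
Enumerating the 16 input combinations, 10 give s2 = 0 and 6 give s2 = 1.

10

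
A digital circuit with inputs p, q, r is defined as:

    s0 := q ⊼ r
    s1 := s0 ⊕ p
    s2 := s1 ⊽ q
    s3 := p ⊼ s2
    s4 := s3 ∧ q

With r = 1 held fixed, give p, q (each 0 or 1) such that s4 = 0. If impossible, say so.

p=0 q=0

Check with r = 1 and p=0, q=0:
s0 = q ⊼ r = 0 ⊼ 1 = 1
s1 = s0 ⊕ p = 1 ⊕ 0 = 1
s2 = s1 ⊽ q = 1 ⊽ 0 = 0
s3 = p ⊼ s2 = 0 ⊼ 0 = 1
s4 = s3 ∧ q = 1 ∧ 0 = 0
So s4 = 0.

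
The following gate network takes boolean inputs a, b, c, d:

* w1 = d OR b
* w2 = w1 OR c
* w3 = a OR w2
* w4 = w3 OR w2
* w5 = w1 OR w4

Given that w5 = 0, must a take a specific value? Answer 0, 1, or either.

0

w5 = w1 OR w4 must be 0, so both w1 = 0 and w4 = 0.
Every assignment with w5 = 0 has a = 0; there are 1 such assignment(s).
  a=0, b=0, c=0, d=0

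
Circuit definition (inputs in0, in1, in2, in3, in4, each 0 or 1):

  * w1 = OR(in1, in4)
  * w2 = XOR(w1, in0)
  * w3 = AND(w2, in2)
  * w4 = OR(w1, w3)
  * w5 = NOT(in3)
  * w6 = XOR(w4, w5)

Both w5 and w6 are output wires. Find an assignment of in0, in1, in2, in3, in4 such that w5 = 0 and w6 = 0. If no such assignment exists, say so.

Check with in0=1, in1=0, in2=0, in3=1, in4=0:
w1 = OR(in1, in4) = OR(0, 0) = 0
w2 = XOR(w1, in0) = XOR(0, 1) = 1
w3 = AND(w2, in2) = AND(1, 0) = 0
w4 = OR(w1, w3) = OR(0, 0) = 0
w5 = NOT(in3) = NOT 1 = 0
w6 = XOR(w4, w5) = XOR(0, 0) = 0
So w5 = 0 and w6 = 0.

in0=1, in1=0, in2=0, in3=1, in4=0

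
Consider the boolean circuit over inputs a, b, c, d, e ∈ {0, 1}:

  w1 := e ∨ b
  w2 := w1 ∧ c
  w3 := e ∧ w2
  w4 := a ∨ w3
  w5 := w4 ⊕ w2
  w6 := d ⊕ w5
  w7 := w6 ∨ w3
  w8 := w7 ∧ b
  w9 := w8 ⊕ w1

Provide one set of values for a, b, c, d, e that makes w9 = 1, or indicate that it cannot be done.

a=1 b=0 c=1 d=0 e=1

w9 = w8 ⊕ w1 must be 1, so w8 and w1 differ.
Check with a=1 b=0 c=1 d=0 e=1:
w1 = e ∨ b = 1 ∨ 0 = 1
w2 = w1 ∧ c = 1 ∧ 1 = 1
w3 = e ∧ w2 = 1 ∧ 1 = 1
w4 = a ∨ w3 = 1 ∨ 1 = 1
w5 = w4 ⊕ w2 = 1 ⊕ 1 = 0
w6 = d ⊕ w5 = 0 ⊕ 0 = 0
w7 = w6 ∨ w3 = 0 ∨ 1 = 1
w8 = w7 ∧ b = 1 ∧ 0 = 0
w9 = w8 ⊕ w1 = 0 ⊕ 1 = 1
So w9 = 1 as required.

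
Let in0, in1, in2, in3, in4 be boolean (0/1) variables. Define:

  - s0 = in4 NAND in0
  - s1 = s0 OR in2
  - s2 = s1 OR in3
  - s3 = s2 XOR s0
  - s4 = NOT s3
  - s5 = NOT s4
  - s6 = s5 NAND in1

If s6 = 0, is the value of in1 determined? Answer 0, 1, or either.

s6 = s5 NAND in1 must be 0, so both s5 = 1 and in1 = 1.
Every assignment with s6 = 0 has in1 = 1; there are 3 such assignment(s).
  in0=1, in1=1, in2=0, in3=1, in4=1
  in0=1, in1=1, in2=1, in3=0, in4=1
  in0=1, in1=1, in2=1, in3=1, in4=1

1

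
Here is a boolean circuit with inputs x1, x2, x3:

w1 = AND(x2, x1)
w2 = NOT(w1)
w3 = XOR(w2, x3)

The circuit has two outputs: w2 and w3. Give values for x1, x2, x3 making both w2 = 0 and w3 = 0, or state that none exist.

Check with x1=1 x2=1 x3=0:
w1 = AND(x2, x1) = AND(1, 1) = 1
w2 = NOT(w1) = NOT 1 = 0
w3 = XOR(w2, x3) = XOR(0, 0) = 0
So w2 = 0 and w3 = 0.

x1=1 x2=1 x3=0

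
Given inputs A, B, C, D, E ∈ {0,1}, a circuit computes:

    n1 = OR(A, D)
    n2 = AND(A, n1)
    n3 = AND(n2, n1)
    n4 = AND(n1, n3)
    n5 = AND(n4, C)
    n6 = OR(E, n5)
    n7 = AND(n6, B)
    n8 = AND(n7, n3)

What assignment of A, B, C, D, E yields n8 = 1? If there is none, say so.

A=1, B=1, C=1, D=0, E=0

n8 = AND(n7, n3) must be 1, so both n7 = 1 and n3 = 1.
n7 = AND(n6, B) must be 1, so both n6 = 1 and B = 1.
Check with A=1, B=1, C=1, D=0, E=0:
n1 = OR(A, D) = OR(1, 0) = 1
n2 = AND(A, n1) = AND(1, 1) = 1
n3 = AND(n2, n1) = AND(1, 1) = 1
n4 = AND(n1, n3) = AND(1, 1) = 1
n5 = AND(n4, C) = AND(1, 1) = 1
n6 = OR(E, n5) = OR(0, 1) = 1
n7 = AND(n6, B) = AND(1, 1) = 1
n8 = AND(n7, n3) = AND(1, 1) = 1
So n8 = 1 as required.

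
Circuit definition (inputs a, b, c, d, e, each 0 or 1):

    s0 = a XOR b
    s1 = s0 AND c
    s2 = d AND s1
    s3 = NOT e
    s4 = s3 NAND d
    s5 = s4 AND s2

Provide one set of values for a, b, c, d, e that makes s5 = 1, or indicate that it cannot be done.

a=1, b=0, c=1, d=1, e=1

Check with a=1, b=0, c=1, d=1, e=1:
s0 = a XOR b = 1 XOR 0 = 1
s1 = s0 AND c = 1 AND 1 = 1
s2 = d AND s1 = 1 AND 1 = 1
s3 = NOT e = NOT 1 = 0
s4 = s3 NAND d = 0 NAND 1 = 1
s5 = s4 AND s2 = 1 AND 1 = 1
So s5 = 1 as required.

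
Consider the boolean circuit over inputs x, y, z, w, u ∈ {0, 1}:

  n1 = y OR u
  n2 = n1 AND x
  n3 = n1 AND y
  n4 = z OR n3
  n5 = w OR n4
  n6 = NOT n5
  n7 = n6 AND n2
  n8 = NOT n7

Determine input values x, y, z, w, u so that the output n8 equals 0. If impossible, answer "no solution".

Check with x=1, y=0, z=0, w=0, u=1:
n1 = y OR u = 0 OR 1 = 1
n2 = n1 AND x = 1 AND 1 = 1
n3 = n1 AND y = 1 AND 0 = 0
n4 = z OR n3 = 0 OR 0 = 0
n5 = w OR n4 = 0 OR 0 = 0
n6 = NOT n5 = NOT 0 = 1
n7 = n6 AND n2 = 1 AND 1 = 1
n8 = NOT n7 = NOT 1 = 0
So n8 = 0 as required.

x=1, y=0, z=0, w=0, u=1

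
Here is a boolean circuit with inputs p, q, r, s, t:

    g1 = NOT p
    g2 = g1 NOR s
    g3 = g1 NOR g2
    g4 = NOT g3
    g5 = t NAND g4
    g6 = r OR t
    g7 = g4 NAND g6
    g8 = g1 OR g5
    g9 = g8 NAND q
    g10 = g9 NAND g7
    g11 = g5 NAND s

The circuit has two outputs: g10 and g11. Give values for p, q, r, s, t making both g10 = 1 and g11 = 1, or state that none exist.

Check with p=0, q=1, r=0, s=0, t=1:
g1 = NOT p = NOT 0 = 1
g2 = g1 NOR s = 1 NOR 0 = 0
g3 = g1 NOR g2 = 1 NOR 0 = 0
g4 = NOT g3 = NOT 0 = 1
g5 = t NAND g4 = 1 NAND 1 = 0
g6 = r OR t = 0 OR 1 = 1
g7 = g4 NAND g6 = 1 NAND 1 = 0
g8 = g1 OR g5 = 1 OR 0 = 1
g9 = g8 NAND q = 1 NAND 1 = 0
g10 = g9 NAND g7 = 0 NAND 0 = 1
g11 = g5 NAND s = 0 NAND 0 = 1
So g10 = 1 and g11 = 1.

p=0, q=1, r=0, s=0, t=1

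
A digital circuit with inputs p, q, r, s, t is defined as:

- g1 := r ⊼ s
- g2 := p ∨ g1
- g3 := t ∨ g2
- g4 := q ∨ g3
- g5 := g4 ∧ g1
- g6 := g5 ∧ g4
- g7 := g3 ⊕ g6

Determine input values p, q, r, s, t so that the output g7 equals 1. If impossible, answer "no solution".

p=1, q=0, r=1, s=1, t=0

g7 = g3 ⊕ g6 must be 1, so g3 and g6 differ.
Check with p=1, q=0, r=1, s=1, t=0:
g1 = r ⊼ s = 1 ⊼ 1 = 0
g2 = p ∨ g1 = 1 ∨ 0 = 1
g3 = t ∨ g2 = 0 ∨ 1 = 1
g4 = q ∨ g3 = 0 ∨ 1 = 1
g5 = g4 ∧ g1 = 1 ∧ 0 = 0
g6 = g5 ∧ g4 = 0 ∧ 1 = 0
g7 = g3 ⊕ g6 = 1 ⊕ 0 = 1
So g7 = 1 as required.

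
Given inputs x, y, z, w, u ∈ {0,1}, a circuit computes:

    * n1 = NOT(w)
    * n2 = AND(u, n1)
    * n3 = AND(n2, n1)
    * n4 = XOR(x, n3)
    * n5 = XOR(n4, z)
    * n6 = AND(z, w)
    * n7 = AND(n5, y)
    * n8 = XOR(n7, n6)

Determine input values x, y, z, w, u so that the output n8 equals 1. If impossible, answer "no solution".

n8 = XOR(n7, n6) must be 1, so n7 and n6 differ.
Check with x=1, y=0, z=1, w=1, u=1:
n1 = NOT(w) = NOT 1 = 0
n2 = AND(u, n1) = AND(1, 0) = 0
n3 = AND(n2, n1) = AND(0, 0) = 0
n4 = XOR(x, n3) = XOR(1, 0) = 1
n5 = XOR(n4, z) = XOR(1, 1) = 0
n6 = AND(z, w) = AND(1, 1) = 1
n7 = AND(n5, y) = AND(0, 0) = 0
n8 = XOR(n7, n6) = XOR(0, 1) = 1
So n8 = 1 as required.

x=1, y=0, z=1, w=1, u=1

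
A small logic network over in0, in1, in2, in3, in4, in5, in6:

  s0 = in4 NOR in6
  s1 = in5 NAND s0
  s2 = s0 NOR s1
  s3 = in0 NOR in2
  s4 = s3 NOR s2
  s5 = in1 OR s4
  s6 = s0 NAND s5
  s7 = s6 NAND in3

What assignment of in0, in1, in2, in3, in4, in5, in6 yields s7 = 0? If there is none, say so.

s7 = s6 NAND in3 must be 0, so both s6 = 1 and in3 = 1.
Check with in0=0 in1=1 in2=1 in3=1 in4=1 in5=0 in6=1:
s0 = in4 NOR in6 = 1 NOR 1 = 0
s1 = in5 NAND s0 = 0 NAND 0 = 1
s2 = s0 NOR s1 = 0 NOR 1 = 0
s3 = in0 NOR in2 = 0 NOR 1 = 0
s4 = s3 NOR s2 = 0 NOR 0 = 1
s5 = in1 OR s4 = 1 OR 1 = 1
s6 = s0 NAND s5 = 0 NAND 1 = 1
s7 = s6 NAND in3 = 1 NAND 1 = 0
So s7 = 0 as required.

in0=0 in1=1 in2=1 in3=1 in4=1 in5=0 in6=1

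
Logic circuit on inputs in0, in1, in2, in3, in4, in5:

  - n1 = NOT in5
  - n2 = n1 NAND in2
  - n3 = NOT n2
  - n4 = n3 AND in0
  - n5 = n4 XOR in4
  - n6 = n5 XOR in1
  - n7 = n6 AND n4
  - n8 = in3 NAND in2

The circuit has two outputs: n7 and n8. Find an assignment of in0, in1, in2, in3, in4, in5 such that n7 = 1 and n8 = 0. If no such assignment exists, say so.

Check with in0=1, in1=1, in2=1, in3=1, in4=1, in5=0:
n1 = NOT in5 = NOT 0 = 1
n2 = n1 NAND in2 = 1 NAND 1 = 0
n3 = NOT n2 = NOT 0 = 1
n4 = n3 AND in0 = 1 AND 1 = 1
n5 = n4 XOR in4 = 1 XOR 1 = 0
n6 = n5 XOR in1 = 0 XOR 1 = 1
n7 = n6 AND n4 = 1 AND 1 = 1
n8 = in3 NAND in2 = 1 NAND 1 = 0
So n7 = 1 and n8 = 0.

in0=1, in1=1, in2=1, in3=1, in4=1, in5=0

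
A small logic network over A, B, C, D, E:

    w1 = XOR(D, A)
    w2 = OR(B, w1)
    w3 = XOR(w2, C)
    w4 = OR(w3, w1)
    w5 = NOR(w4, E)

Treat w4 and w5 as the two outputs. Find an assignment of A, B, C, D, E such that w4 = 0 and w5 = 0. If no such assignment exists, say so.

Check with A=0 B=1 C=1 D=0 E=1:
w1 = XOR(D, A) = XOR(0, 0) = 0
w2 = OR(B, w1) = OR(1, 0) = 1
w3 = XOR(w2, C) = XOR(1, 1) = 0
w4 = OR(w3, w1) = OR(0, 0) = 0
w5 = NOR(w4, E) = NOR(0, 1) = 0
So w4 = 0 and w5 = 0.

A=0 B=1 C=1 D=0 E=1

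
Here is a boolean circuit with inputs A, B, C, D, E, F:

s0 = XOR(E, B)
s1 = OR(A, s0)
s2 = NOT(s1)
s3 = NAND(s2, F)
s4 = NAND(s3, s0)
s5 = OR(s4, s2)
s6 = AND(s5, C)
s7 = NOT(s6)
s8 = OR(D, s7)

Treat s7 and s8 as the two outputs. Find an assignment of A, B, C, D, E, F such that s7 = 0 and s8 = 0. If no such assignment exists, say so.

A=0, B=1, C=1, D=0, E=1, F=1

Check with A=0, B=1, C=1, D=0, E=1, F=1:
s0 = XOR(E, B) = XOR(1, 1) = 0
s1 = OR(A, s0) = OR(0, 0) = 0
s2 = NOT(s1) = NOT 0 = 1
s3 = NAND(s2, F) = NAND(1, 1) = 0
s4 = NAND(s3, s0) = NAND(0, 0) = 1
s5 = OR(s4, s2) = OR(1, 1) = 1
s6 = AND(s5, C) = AND(1, 1) = 1
s7 = NOT(s6) = NOT 1 = 0
s8 = OR(D, s7) = OR(0, 0) = 0
So s7 = 0 and s8 = 0.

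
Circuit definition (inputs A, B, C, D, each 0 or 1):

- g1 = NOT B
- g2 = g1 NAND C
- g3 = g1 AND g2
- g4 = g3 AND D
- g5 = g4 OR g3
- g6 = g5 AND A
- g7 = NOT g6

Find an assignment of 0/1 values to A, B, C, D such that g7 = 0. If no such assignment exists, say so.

Check with A=1, B=0, C=0, D=1:
g1 = NOT B = NOT 0 = 1
g2 = g1 NAND C = 1 NAND 0 = 1
g3 = g1 AND g2 = 1 AND 1 = 1
g4 = g3 AND D = 1 AND 1 = 1
g5 = g4 OR g3 = 1 OR 1 = 1
g6 = g5 AND A = 1 AND 1 = 1
g7 = NOT g6 = NOT 1 = 0
So g7 = 0 as required.

A=1, B=0, C=0, D=1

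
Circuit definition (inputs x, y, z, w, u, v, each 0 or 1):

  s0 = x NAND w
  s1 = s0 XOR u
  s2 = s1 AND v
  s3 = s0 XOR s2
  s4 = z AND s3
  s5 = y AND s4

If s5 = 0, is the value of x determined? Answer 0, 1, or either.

either

Both values of x occur among assignments with s5 = 0:
  x=0: x=0, y=0, z=0, w=0, u=0, v=0
  x=1: x=1, y=0, z=0, w=0, u=0, v=0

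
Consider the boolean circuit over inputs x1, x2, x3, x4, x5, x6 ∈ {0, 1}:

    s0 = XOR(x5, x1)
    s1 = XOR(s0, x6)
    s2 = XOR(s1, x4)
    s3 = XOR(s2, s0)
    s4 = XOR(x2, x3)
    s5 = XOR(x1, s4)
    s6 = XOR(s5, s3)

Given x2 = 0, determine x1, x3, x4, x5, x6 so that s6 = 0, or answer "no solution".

x1=0 x3=0 x4=0 x5=0 x6=0

s6 = XOR(s5, s3) must be 0, so s5 and s3 are equal.
Check with x2 = 0 and x1=0, x3=0, x4=0, x5=0, x6=0:
s0 = XOR(x5, x1) = XOR(0, 0) = 0
s1 = XOR(s0, x6) = XOR(0, 0) = 0
s2 = XOR(s1, x4) = XOR(0, 0) = 0
s3 = XOR(s2, s0) = XOR(0, 0) = 0
s4 = XOR(x2, x3) = XOR(0, 0) = 0
s5 = XOR(x1, s4) = XOR(0, 0) = 0
s6 = XOR(s5, s3) = XOR(0, 0) = 0
So s6 = 0.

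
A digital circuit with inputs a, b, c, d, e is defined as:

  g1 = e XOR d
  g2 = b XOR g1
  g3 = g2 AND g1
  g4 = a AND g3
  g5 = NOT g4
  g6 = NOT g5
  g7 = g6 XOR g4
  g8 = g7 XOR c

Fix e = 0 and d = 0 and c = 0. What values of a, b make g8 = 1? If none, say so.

With e = 0 and d = 0 and c = 0 fixed, none of the 4 settings of a, b give g8 = 1.
For example, with a=0, b=1:
g1 = e XOR d = 0 XOR 0 = 0
g2 = b XOR g1 = 1 XOR 0 = 1
g3 = g2 AND g1 = 1 AND 0 = 0
g4 = a AND g3 = 0 AND 0 = 0
g5 = NOT g4 = NOT 0 = 1
g6 = NOT g5 = NOT 1 = 0
g7 = g6 XOR g4 = 0 XOR 0 = 0
g8 = g7 XOR c = 0 XOR 0 = 0
giving g8 = 0 ≠ 1.

no solution exists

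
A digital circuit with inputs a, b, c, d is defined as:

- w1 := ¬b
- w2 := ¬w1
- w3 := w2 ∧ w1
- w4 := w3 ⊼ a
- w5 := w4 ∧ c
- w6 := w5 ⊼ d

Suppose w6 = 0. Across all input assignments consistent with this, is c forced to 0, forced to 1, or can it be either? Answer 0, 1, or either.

1

w6 = w5 ⊼ d must be 0, so both w5 = 1 and d = 1.
Every assignment with w6 = 0 has c = 1; there are 4 such assignment(s).
  a=0, b=0, c=1, d=1
  a=0, b=1, c=1, d=1
  a=1, b=0, c=1, d=1
  a=1, b=1, c=1, d=1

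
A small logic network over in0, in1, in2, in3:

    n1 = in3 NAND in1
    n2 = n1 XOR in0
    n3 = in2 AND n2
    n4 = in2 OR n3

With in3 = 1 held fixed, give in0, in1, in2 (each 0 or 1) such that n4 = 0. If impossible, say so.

in0=1, in1=1, in2=0

Check with in3 = 1 and in0=1, in1=1, in2=0:
n1 = in3 NAND in1 = 1 NAND 1 = 0
n2 = n1 XOR in0 = 0 XOR 1 = 1
n3 = in2 AND n2 = 0 AND 1 = 0
n4 = in2 OR n3 = 0 OR 0 = 0
So n4 = 0.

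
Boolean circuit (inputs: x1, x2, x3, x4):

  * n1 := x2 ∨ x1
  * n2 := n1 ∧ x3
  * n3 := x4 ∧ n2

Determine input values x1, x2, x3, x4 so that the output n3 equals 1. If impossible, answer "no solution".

x1=0, x2=1, x3=1, x4=1

n3 = x4 ∧ n2 must be 1, so both x4 = 1 and n2 = 1.
Check with x1=0, x2=1, x3=1, x4=1:
n1 = x2 ∨ x1 = 1 ∨ 0 = 1
n2 = n1 ∧ x3 = 1 ∧ 1 = 1
n3 = x4 ∧ n2 = 1 ∧ 1 = 1
So n3 = 1 as required.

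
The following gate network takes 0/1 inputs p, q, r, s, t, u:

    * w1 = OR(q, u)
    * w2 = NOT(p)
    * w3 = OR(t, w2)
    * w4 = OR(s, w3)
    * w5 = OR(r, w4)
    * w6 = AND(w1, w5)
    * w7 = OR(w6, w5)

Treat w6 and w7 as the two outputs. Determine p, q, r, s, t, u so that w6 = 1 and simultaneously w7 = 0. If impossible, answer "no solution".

no solution exists

Across all 64 input combinations, none give both w6 = 1 and w7 = 0.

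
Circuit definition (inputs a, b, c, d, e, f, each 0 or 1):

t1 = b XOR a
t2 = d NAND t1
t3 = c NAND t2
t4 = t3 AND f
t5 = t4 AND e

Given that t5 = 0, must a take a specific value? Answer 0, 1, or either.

Both values of a occur among assignments with t5 = 0:
  a=0: a=0, b=0, c=0, d=0, e=0, f=0
  a=1: a=1, b=0, c=0, d=0, e=0, f=0

either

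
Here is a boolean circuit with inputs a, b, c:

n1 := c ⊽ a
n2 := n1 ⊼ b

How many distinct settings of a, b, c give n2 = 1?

n2 = n1 ⊼ b must be 1, so at least one of n1, b is 0.
Enumerating the 8 input combinations, 7 give n2 = 1 and 1 give n2 = 0.

7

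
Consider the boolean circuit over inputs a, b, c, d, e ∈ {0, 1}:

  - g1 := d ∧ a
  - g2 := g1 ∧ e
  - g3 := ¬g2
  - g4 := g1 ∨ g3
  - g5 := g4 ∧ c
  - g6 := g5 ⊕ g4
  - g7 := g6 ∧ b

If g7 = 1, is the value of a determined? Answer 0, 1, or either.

either

Both values of a occur among assignments with g7 = 1:
  a=0: a=0, b=1, c=0, d=0, e=0
  a=1: a=1, b=1, c=0, d=0, e=0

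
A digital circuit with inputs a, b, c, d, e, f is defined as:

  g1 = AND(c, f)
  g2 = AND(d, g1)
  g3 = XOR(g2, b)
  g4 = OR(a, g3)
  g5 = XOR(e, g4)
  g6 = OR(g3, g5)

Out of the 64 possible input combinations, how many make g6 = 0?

g6 = OR(g3, g5) must be 0, so both g3 = 0 and g5 = 0.
g3 = XOR(g2, b) must be 0, so g2 and b are equal.
Enumerating the 64 input combinations, 16 give g6 = 0 and 48 give g6 = 1.

16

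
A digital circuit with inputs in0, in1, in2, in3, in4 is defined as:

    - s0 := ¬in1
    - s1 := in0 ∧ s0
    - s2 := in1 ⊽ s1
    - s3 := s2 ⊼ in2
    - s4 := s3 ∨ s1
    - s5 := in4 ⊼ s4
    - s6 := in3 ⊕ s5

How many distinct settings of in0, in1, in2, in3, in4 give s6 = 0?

s6 = in3 ⊕ s5 must be 0, so in3 and s5 are equal.
Enumerating the 32 input combinations, 16 give s6 = 0 and 16 give s6 = 1.

16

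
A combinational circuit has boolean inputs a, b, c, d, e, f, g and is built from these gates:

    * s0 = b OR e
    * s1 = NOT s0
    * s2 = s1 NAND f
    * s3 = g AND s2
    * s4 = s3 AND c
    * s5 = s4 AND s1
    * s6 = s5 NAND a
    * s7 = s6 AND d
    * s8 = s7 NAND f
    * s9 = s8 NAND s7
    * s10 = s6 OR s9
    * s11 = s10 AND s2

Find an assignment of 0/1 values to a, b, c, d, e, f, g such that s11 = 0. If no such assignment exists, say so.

Check with a=1, b=0, c=0, d=0, e=0, f=1, g=0:
s0 = b OR e = 0 OR 0 = 0
s1 = NOT s0 = NOT 0 = 1
s2 = s1 NAND f = 1 NAND 1 = 0
s3 = g AND s2 = 0 AND 0 = 0
s4 = s3 AND c = 0 AND 0 = 0
s5 = s4 AND s1 = 0 AND 1 = 0
s6 = s5 NAND a = 0 NAND 1 = 1
s7 = s6 AND d = 1 AND 0 = 0
s8 = s7 NAND f = 0 NAND 1 = 1
s9 = s8 NAND s7 = 1 NAND 0 = 1
s10 = s6 OR s9 = 1 OR 1 = 1
s11 = s10 AND s2 = 1 AND 0 = 0
So s11 = 0 as required.

a=1, b=0, c=0, d=0, e=0, f=1, g=0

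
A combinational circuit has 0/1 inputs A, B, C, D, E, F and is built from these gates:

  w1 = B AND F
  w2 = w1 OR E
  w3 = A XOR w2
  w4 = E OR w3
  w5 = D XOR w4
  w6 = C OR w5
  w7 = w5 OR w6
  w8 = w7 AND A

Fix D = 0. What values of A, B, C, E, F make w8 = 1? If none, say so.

Check with D = 0 and A=1, B=1, C=1, E=0, F=1:
w1 = B AND F = 1 AND 1 = 1
w2 = w1 OR E = 1 OR 0 = 1
w3 = A XOR w2 = 1 XOR 1 = 0
w4 = E OR w3 = 0 OR 0 = 0
w5 = D XOR w4 = 0 XOR 0 = 0
w6 = C OR w5 = 1 OR 0 = 1
w7 = w5 OR w6 = 0 OR 1 = 1
w8 = w7 AND A = 1 AND 1 = 1
So w8 = 1.

A=1 B=1 C=1 E=0 F=1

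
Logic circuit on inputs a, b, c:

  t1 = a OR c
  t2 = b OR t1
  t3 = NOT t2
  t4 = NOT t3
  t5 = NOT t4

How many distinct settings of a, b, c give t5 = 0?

t5 = NOT t4 must be 0, so t4 = 1.
t4 = NOT t3 must be 1, so t3 = 0.
t3 = NOT t2 must be 0, so t2 = 1.
Enumerating the 8 input combinations, 7 give t5 = 0 and 1 give t5 = 1.

7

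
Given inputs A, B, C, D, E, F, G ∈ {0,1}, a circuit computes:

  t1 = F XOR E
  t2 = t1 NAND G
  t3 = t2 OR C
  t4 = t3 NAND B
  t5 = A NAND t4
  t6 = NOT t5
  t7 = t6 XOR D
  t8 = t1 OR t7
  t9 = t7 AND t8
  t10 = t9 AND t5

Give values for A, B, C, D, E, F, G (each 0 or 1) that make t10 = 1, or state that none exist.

t10 = t9 AND t5 must be 1, so both t9 = 1 and t5 = 1.
t9 = t7 AND t8 must be 1, so both t7 = 1 and t8 = 1.
Check with A=1, B=1, C=1, D=1, E=0, F=0, G=0:
t1 = F XOR E = 0 XOR 0 = 0
t2 = t1 NAND G = 0 NAND 0 = 1
t3 = t2 OR C = 1 OR 1 = 1
t4 = t3 NAND B = 1 NAND 1 = 0
t5 = A NAND t4 = 1 NAND 0 = 1
t6 = NOT t5 = NOT 1 = 0
t7 = t6 XOR D = 0 XOR 1 = 1
t8 = t1 OR t7 = 0 OR 1 = 1
t9 = t7 AND t8 = 1 AND 1 = 1
t10 = t9 AND t5 = 1 AND 1 = 1
So t10 = 1 as required.

A=1, B=1, C=1, D=1, E=0, F=0, G=0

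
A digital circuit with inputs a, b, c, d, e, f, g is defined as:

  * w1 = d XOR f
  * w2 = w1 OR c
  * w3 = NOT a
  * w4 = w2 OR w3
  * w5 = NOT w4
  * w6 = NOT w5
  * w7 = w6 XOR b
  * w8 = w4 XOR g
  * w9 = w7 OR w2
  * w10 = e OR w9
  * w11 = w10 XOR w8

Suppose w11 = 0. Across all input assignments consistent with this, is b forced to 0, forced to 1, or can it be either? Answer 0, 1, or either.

either

Both values of b occur among assignments with w11 = 0:
  b=0: a=0, b=0, c=0, d=0, e=0, f=0, g=0
  b=1: a=0, b=1, c=0, d=0, e=0, f=0, g=1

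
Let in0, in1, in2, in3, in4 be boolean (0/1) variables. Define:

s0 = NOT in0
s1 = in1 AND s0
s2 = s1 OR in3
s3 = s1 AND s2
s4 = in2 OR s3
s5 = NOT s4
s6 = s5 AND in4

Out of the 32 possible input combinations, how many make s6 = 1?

6

s6 = s5 AND in4 must be 1, so both s5 = 1 and in4 = 1.
s5 = NOT s4 must be 1, so s4 = 0.
Satisfying assignments:
  in0=0, in1=0, in2=0, in3=0, in4=1
  in0=0, in1=0, in2=0, in3=1, in4=1
  in0=1, in1=0, in2=0, in3=0, in4=1
  in0=1, in1=0, in2=0, in3=1, in4=1
  in0=1, in1=1, in2=0, in3=0, in4=1
  in0=1, in1=1, in2=0, in3=1, in4=1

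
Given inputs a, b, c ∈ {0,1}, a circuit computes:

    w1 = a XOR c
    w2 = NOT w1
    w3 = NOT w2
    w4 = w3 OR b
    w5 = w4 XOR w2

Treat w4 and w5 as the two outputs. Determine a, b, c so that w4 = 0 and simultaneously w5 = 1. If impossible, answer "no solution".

a=1 b=0 c=1

Check with a=1 b=0 c=1:
w1 = a XOR c = 1 XOR 1 = 0
w2 = NOT w1 = NOT 0 = 1
w3 = NOT w2 = NOT 1 = 0
w4 = w3 OR b = 0 OR 0 = 0
w5 = w4 XOR w2 = 0 XOR 1 = 1
So w4 = 0 and w5 = 1.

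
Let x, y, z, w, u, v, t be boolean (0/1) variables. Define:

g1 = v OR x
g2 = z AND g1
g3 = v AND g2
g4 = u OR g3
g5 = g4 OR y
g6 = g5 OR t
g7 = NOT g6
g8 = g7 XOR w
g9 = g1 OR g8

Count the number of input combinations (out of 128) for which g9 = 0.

16

g9 = g1 OR g8 must be 0, so both g1 = 0 and g8 = 0.
g1 = v OR x must be 0, so both v = 0 and x = 0.
g8 = g7 XOR w must be 0, so g7 and w are equal.
Enumerating the 128 input combinations, 16 give g9 = 0 and 112 give g9 = 1.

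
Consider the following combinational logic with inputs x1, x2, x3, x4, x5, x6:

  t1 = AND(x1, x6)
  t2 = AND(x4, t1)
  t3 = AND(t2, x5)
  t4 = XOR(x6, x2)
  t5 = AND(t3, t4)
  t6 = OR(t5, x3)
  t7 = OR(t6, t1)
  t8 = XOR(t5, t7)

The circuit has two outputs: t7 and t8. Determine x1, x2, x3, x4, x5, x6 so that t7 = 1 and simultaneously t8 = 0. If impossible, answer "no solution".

Check with x1=1, x2=0, x3=1, x4=1, x5=1, x6=1:
t1 = AND(x1, x6) = AND(1, 1) = 1
t2 = AND(x4, t1) = AND(1, 1) = 1
t3 = AND(t2, x5) = AND(1, 1) = 1
t4 = XOR(x6, x2) = XOR(1, 0) = 1
t5 = AND(t3, t4) = AND(1, 1) = 1
t6 = OR(t5, x3) = OR(1, 1) = 1
t7 = OR(t6, t1) = OR(1, 1) = 1
t8 = XOR(t5, t7) = XOR(1, 1) = 0
So t7 = 1 and t8 = 0.

x1=1, x2=0, x3=1, x4=1, x5=1, x6=1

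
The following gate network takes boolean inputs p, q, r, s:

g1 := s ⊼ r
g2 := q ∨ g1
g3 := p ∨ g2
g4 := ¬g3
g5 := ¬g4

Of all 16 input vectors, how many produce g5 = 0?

g5 = ¬g4 must be 0, so g4 = 1.
Satisfying assignments:
  p=0, q=0, r=1, s=1

1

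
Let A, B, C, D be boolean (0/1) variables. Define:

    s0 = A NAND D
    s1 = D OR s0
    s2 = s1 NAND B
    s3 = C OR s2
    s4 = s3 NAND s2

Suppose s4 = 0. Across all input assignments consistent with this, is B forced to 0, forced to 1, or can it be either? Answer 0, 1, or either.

s4 = s3 NAND s2 must be 0, so both s3 = 1 and s2 = 1.
s3 = C OR s2 must be 1, so at least one of C, s2 is 1.
Every assignment with s4 = 0 has B = 0; there are 8 such assignment(s).

0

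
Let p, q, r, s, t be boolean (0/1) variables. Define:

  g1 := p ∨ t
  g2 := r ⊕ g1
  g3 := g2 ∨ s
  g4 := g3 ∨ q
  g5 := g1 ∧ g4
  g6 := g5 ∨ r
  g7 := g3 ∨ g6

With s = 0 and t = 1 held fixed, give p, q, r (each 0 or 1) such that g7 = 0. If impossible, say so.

no solution exists

With s = 0 and t = 1 fixed, none of the 8 settings of p, q, r give g7 = 0.
For example, with p=1, q=1, r=0:
g1 = p ∨ t = 1 ∨ 1 = 1
g2 = r ⊕ g1 = 0 ⊕ 1 = 1
g3 = g2 ∨ s = 1 ∨ 0 = 1
g4 = g3 ∨ q = 1 ∨ 1 = 1
g5 = g1 ∧ g4 = 1 ∧ 1 = 1
g6 = g5 ∨ r = 1 ∨ 0 = 1
g7 = g3 ∨ g6 = 1 ∨ 1 = 1
giving g7 = 1 ≠ 0.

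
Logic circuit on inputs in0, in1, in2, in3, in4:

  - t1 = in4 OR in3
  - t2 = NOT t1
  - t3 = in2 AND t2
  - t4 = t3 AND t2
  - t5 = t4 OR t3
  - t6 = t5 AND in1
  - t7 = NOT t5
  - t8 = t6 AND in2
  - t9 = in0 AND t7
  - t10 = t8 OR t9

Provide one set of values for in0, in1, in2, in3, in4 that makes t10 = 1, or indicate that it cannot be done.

t10 = t8 OR t9 must be 1, so at least one of t8, t9 is 1.
Check with in0=1, in1=1, in2=0, in3=1, in4=0:
t1 = in4 OR in3 = 0 OR 1 = 1
t2 = NOT t1 = NOT 1 = 0
t3 = in2 AND t2 = 0 AND 0 = 0
t4 = t3 AND t2 = 0 AND 0 = 0
t5 = t4 OR t3 = 0 OR 0 = 0
t6 = t5 AND in1 = 0 AND 1 = 0
t7 = NOT t5 = NOT 0 = 1
t8 = t6 AND in2 = 0 AND 0 = 0
t9 = in0 AND t7 = 1 AND 1 = 1
t10 = t8 OR t9 = 0 OR 1 = 1
So t10 = 1 as required.

in0=1, in1=1, in2=0, in3=1, in4=0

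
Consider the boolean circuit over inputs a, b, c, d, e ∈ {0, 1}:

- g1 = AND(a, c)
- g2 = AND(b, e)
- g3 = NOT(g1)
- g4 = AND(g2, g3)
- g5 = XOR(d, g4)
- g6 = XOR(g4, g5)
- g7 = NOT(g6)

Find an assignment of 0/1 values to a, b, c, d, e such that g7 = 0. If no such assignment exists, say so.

a=0, b=1, c=0, d=1, e=1

g7 = NOT(g6) must be 0, so g6 = 1.
g6 = XOR(g4, g5) must be 1, so g4 and g5 differ.
Check with a=0, b=1, c=0, d=1, e=1:
g1 = AND(a, c) = AND(0, 0) = 0
g2 = AND(b, e) = AND(1, 1) = 1
g3 = NOT(g1) = NOT 0 = 1
g4 = AND(g2, g3) = AND(1, 1) = 1
g5 = XOR(d, g4) = XOR(1, 1) = 0
g6 = XOR(g4, g5) = XOR(1, 0) = 1
g7 = NOT(g6) = NOT 1 = 0
So g7 = 0 as required.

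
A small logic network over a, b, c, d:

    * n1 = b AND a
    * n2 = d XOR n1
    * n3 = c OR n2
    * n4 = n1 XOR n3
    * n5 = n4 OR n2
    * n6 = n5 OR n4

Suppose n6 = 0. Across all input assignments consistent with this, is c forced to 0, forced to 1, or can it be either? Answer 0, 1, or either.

either

Both values of c occur among assignments with n6 = 0:
  c=0: a=0, b=0, c=0, d=0
  c=1: a=1, b=1, c=1, d=1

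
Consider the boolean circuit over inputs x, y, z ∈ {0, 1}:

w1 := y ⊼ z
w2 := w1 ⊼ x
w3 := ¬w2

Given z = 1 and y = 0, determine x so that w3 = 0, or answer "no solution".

x=0

w3 = ¬w2 must be 0, so w2 = 1.
w2 = w1 ⊼ x must be 1, so at least one of w1, x is 0.
Check with z = 1 and y = 0 and x=0:
w1 = y ⊼ z = 0 ⊼ 1 = 1
w2 = w1 ⊼ x = 1 ⊼ 0 = 1
w3 = ¬w2 = ¬1 = 0
So w3 = 0.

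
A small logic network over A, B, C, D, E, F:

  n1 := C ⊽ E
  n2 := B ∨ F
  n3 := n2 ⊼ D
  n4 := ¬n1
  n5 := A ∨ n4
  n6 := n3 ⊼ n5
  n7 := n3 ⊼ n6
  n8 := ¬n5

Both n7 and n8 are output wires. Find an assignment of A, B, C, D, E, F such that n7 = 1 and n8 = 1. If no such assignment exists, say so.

A=0, B=0, C=0, D=1, E=0, F=1

Check with A=0, B=0, C=0, D=1, E=0, F=1:
n1 = C ⊽ E = 0 ⊽ 0 = 1
n2 = B ∨ F = 0 ∨ 1 = 1
n3 = n2 ⊼ D = 1 ⊼ 1 = 0
n4 = ¬n1 = ¬1 = 0
n5 = A ∨ n4 = 0 ∨ 0 = 0
n6 = n3 ⊼ n5 = 0 ⊼ 0 = 1
n7 = n3 ⊼ n6 = 0 ⊼ 1 = 1
n8 = ¬n5 = ¬0 = 1
So n7 = 1 and n8 = 1.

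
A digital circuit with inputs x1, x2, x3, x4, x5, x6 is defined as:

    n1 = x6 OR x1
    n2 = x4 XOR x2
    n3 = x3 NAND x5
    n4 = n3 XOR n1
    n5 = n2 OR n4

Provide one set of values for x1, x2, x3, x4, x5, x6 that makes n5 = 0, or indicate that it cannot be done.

x1=1 x2=1 x3=1 x4=1 x5=0 x6=0

n5 = n2 OR n4 must be 0, so both n2 = 0 and n4 = 0.
n2 = x4 XOR x2 must be 0, so x4 and x2 are equal.
Check with x1=1 x2=1 x3=1 x4=1 x5=0 x6=0:
n1 = x6 OR x1 = 0 OR 1 = 1
n2 = x4 XOR x2 = 1 XOR 1 = 0
n3 = x3 NAND x5 = 1 NAND 0 = 1
n4 = n3 XOR n1 = 1 XOR 1 = 0
n5 = n2 OR n4 = 0 OR 0 = 0
So n5 = 0 as required.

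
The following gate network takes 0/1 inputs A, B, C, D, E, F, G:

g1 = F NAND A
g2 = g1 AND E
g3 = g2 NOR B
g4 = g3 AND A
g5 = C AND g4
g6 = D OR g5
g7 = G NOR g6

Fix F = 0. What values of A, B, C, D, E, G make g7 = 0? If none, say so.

g7 = G NOR g6 must be 0, so at least one of G, g6 is 1.
Check with F = 0 and A=1, B=0, C=0, D=1, E=0, G=1:
g1 = F NAND A = 0 NAND 1 = 1
g2 = g1 AND E = 1 AND 0 = 0
g3 = g2 NOR B = 0 NOR 0 = 1
g4 = g3 AND A = 1 AND 1 = 1
g5 = C AND g4 = 0 AND 1 = 0
g6 = D OR g5 = 1 OR 0 = 1
g7 = G NOR g6 = 1 NOR 1 = 0
So g7 = 0.

A=1, B=0, C=0, D=1, E=0, G=1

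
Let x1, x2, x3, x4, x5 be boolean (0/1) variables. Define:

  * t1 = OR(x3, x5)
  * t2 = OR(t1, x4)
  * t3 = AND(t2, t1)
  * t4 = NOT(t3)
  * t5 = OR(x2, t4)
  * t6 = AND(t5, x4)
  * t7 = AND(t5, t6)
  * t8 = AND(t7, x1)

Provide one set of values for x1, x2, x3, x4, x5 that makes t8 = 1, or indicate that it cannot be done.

t8 = AND(t7, x1) must be 1, so both t7 = 1 and x1 = 1.
t7 = AND(t5, t6) must be 1, so both t5 = 1 and t6 = 1.
t5 = OR(x2, t4) must be 1, so at least one of x2, t4 is 1.
Check with x1=1, x2=1, x3=0, x4=1, x5=1:
t1 = OR(x3, x5) = OR(0, 1) = 1
t2 = OR(t1, x4) = OR(1, 1) = 1
t3 = AND(t2, t1) = AND(1, 1) = 1
t4 = NOT(t3) = NOT 1 = 0
t5 = OR(x2, t4) = OR(1, 0) = 1
t6 = AND(t5, x4) = AND(1, 1) = 1
t7 = AND(t5, t6) = AND(1, 1) = 1
t8 = AND(t7, x1) = AND(1, 1) = 1
So t8 = 1 as required.

x1=1, x2=1, x3=0, x4=1, x5=1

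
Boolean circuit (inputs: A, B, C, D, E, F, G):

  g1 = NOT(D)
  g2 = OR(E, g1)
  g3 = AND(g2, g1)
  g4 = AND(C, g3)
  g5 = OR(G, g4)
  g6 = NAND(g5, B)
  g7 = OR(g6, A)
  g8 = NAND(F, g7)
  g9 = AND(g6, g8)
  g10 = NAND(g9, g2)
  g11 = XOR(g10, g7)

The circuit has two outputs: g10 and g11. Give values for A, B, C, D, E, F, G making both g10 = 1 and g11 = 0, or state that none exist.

A=0, B=0, C=0, D=1, E=0, F=0, G=1

Check with A=0, B=0, C=0, D=1, E=0, F=0, G=1:
g1 = NOT(D) = NOT 1 = 0
g2 = OR(E, g1) = OR(0, 0) = 0
g3 = AND(g2, g1) = AND(0, 0) = 0
g4 = AND(C, g3) = AND(0, 0) = 0
g5 = OR(G, g4) = OR(1, 0) = 1
g6 = NAND(g5, B) = NAND(1, 0) = 1
g7 = OR(g6, A) = OR(1, 0) = 1
g8 = NAND(F, g7) = NAND(0, 1) = 1
g9 = AND(g6, g8) = AND(1, 1) = 1
g10 = NAND(g9, g2) = NAND(1, 0) = 1
g11 = XOR(g10, g7) = XOR(1, 1) = 0
So g10 = 1 and g11 = 0.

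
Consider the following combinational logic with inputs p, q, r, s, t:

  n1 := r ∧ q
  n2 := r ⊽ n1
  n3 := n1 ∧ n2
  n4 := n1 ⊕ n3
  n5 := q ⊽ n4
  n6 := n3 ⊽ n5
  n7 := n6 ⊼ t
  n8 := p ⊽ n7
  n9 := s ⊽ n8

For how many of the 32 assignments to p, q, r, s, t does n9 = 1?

n9 = s ⊽ n8 must be 1, so both s = 0 and n8 = 0.
n8 = p ⊽ n7 must be 0, so at least one of p, n7 is 1.
Enumerating the 32 input combinations, 14 give n9 = 1 and 18 give n9 = 0.

14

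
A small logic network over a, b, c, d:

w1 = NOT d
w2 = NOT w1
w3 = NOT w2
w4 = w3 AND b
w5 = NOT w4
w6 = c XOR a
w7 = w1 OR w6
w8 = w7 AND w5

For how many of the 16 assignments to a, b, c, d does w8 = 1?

8

w8 = w7 AND w5 must be 1, so both w7 = 1 and w5 = 1.
w7 = w1 OR w6 must be 1, so at least one of w1, w6 is 1.
w5 = NOT w4 must be 1, so w4 = 0.
Enumerating the 16 input combinations, 8 give w8 = 1 and 8 give w8 = 0.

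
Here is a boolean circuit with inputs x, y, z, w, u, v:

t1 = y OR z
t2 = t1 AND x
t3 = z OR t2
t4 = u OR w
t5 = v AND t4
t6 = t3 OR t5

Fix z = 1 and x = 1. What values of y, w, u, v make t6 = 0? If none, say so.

With z = 1 and x = 1 fixed, none of the 16 settings of y, w, u, v give t6 = 0.
For example, with y=1, w=0, u=1, v=1:
t1 = y OR z = 1 OR 1 = 1
t2 = t1 AND x = 1 AND 1 = 1
t3 = z OR t2 = 1 OR 1 = 1
t4 = u OR w = 1 OR 0 = 1
t5 = v AND t4 = 1 AND 1 = 1
t6 = t3 OR t5 = 1 OR 1 = 1
giving t6 = 1 ≠ 0.

no solution exists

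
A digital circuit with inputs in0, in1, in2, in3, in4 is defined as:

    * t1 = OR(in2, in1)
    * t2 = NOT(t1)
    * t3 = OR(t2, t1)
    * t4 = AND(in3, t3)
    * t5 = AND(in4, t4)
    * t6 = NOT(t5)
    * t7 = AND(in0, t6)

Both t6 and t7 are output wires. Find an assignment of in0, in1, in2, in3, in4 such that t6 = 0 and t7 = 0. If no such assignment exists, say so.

Check with in0=0, in1=0, in2=0, in3=1, in4=1:
t1 = OR(in2, in1) = OR(0, 0) = 0
t2 = NOT(t1) = NOT 0 = 1
t3 = OR(t2, t1) = OR(1, 0) = 1
t4 = AND(in3, t3) = AND(1, 1) = 1
t5 = AND(in4, t4) = AND(1, 1) = 1
t6 = NOT(t5) = NOT 1 = 0
t7 = AND(in0, t6) = AND(0, 0) = 0
So t6 = 0 and t7 = 0.

in0=0, in1=0, in2=0, in3=1, in4=1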